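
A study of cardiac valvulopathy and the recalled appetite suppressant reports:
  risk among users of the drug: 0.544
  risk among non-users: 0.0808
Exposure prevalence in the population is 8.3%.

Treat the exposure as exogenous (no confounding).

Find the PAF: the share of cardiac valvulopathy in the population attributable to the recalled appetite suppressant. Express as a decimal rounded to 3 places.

Let p₁ = 0.544, p₀ = 0.0808.
Overall risk P(Y=1) = π·p₁ + (1−π)·p₀ = 0.083×0.544 + 0.917×0.0808 = 0.11925.
Under exogeneity, PAF = [P(Y=1) − p₀] / P(Y=1).
PAF = (0.11925 − 0.0808) / 0.11925 ≈ 0.3224

PAF ≈ 0.322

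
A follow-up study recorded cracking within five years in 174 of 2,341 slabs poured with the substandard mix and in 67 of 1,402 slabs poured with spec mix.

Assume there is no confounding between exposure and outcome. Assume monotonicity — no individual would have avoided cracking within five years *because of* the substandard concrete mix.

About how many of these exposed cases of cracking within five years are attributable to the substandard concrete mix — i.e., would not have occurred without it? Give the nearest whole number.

p₁ = P(outcome | exposed) = 174/2341 = 0.074327
p₀ = P(outcome | unexposed) = 67/1402 = 0.047789
PN = (p₁ − p₀)/p₁ = (0.074327 − 0.047789) / 0.074327 ≈ 0.35705.
Attributable cases ≈ PN × (exposed cases) = 0.35705 × 174 ≈ 62.13.

about 62 cases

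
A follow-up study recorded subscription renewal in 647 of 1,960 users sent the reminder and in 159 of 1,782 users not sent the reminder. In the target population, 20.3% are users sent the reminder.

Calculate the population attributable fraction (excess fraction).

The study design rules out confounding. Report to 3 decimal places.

PAF ≈ 0.354

p₁ = P(outcome | exposed) = 647/1960 = 0.3301
p₀ = P(outcome | unexposed) = 159/1782 = 0.089226
Overall risk P(Y=1) = π·p₁ + (1−π)·p₀ = 0.203×0.3301 + 0.797×0.089226 = 0.13812.
Under exogeneity, PAF = [P(Y=1) − p₀] / P(Y=1).
PAF = (0.13812 − 0.089226) / 0.13812 ≈ 0.3540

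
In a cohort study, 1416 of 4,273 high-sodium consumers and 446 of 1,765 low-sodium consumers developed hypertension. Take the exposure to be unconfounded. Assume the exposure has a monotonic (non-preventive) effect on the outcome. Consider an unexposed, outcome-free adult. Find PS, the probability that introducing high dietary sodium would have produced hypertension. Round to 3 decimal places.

p₁ = P(outcome | exposed) = 1416/4273 = 0.33138
p₀ = P(outcome | unexposed) = 446/1765 = 0.25269
Under exogeneity and monotonicity, PS = (p₁ − p₀) / (1 − p₀).
PS = (0.33138 − 0.25269) / (1 − 0.25269) = 0.078692 / 0.74731 ≈ 0.1053

PS ≈ 0.105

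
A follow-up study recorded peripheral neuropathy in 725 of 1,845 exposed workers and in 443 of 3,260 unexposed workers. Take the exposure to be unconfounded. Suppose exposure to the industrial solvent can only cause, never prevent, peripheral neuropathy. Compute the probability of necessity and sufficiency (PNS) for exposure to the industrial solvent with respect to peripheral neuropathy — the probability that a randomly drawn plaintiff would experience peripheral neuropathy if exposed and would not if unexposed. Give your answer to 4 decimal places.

p₁ = P(outcome | exposed) = 725/1845 = 0.39295
p₀ = P(outcome | unexposed) = 443/3260 = 0.13589
Under exogeneity and monotonicity, PNS = p₁ − p₀.
PNS = 0.39295 − 0.13589 = 0.25706

PNS ≈ 0.2571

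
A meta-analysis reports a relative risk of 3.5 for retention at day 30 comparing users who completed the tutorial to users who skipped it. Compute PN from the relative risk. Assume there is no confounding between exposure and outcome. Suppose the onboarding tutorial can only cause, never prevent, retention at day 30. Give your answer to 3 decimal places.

PN ≈ 0.714

Under exogeneity and monotonicity, PN = (RR − 1) / RR = 1 − 1/RR.
PN = (3.5 − 1) / 3.5 = 2.5 / 3.5 ≈ 0.7143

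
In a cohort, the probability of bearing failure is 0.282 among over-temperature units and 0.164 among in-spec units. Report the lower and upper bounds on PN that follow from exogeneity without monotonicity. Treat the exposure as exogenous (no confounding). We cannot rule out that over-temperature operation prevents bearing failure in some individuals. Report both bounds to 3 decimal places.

Let p₁ = 0.282, p₀ = 0.164.
Under exogeneity alone the bounds on PN are max{0,(p₁−p₀)/p₁} ≤ PN ≤ min{1,(1−p₀)/p₁}.
  lower = (p₁ − p₀)/p₁ = 0.118 / 0.282 ≈ 0.4184
  upper = min{1, (1 − p₀)/p₁} = 0.836 / 0.282 ≈ 2.9645 → capped at 1

0.418 ≤ PN ≤ 1.000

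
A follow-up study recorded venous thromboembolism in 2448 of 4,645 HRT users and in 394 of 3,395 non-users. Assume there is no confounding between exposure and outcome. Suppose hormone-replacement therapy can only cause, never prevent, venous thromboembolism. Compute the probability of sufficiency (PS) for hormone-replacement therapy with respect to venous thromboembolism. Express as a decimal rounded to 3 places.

PS ≈ 0.465

p₁ = P(outcome | exposed) = 2448/4645 = 0.52702
p₀ = P(outcome | unexposed) = 394/3395 = 0.11605
Under exogeneity and monotonicity, PS = (p₁ − p₀) / (1 − p₀).
PS = (0.52702 − 0.11605) / (1 − 0.11605) = 0.41097 / 0.88395 ≈ 0.4649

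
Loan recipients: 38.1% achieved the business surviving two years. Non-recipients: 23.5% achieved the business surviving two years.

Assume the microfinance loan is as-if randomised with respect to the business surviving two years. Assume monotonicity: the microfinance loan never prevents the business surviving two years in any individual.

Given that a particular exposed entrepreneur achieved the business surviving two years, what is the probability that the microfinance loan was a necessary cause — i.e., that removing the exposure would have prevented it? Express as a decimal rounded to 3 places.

p₁ = 0.381, p₀ = 0.235.
Under exogeneity and monotonicity, PN = (p₁ − p₀) / p₁.
PN = (0.381 − 0.235) / 0.381 = 0.146 / 0.381 ≈ 0.3832

PN ≈ 0.383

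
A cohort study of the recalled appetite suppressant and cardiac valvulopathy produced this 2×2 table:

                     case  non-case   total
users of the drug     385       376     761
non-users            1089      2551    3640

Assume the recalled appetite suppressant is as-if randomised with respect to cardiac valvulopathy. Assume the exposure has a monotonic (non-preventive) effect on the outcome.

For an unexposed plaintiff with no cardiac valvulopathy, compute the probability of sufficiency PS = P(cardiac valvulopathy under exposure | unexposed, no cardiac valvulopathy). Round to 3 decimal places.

p₁ = P(outcome | exposed) = 385/761 = 0.50591
p₀ = P(outcome | unexposed) = 1089/3640 = 0.29918
Under exogeneity and monotonicity, PS = (p₁ − p₀)/(1 − p₀).
PS = (0.50591 − 0.29918) / 0.70082 ≈ 0.2950

PS ≈ 0.295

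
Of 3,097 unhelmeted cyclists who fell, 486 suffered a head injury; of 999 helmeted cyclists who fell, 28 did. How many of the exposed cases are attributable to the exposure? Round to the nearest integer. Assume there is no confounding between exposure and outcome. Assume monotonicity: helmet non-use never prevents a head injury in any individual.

about 399 cases

p₁ = P(outcome | exposed) = 486/3097 = 0.15693
p₀ = P(outcome | unexposed) = 28/999 = 0.028028
PN = (p₁ − p₀)/p₁ = (0.15693 − 0.028028) / 0.15693 ≈ 0.82139.
Attributable cases ≈ PN × (exposed cases) = 0.82139 × 486 ≈ 399.20.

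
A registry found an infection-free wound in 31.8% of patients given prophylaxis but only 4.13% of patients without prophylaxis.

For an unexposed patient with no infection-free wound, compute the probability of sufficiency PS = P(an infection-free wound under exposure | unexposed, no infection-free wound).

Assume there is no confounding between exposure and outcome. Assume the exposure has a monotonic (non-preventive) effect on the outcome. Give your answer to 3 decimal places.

PS ≈ 0.289

p₁ = 0.318, p₀ = 0.0413.
Under exogeneity and monotonicity, PS = (p₁ − p₀) / (1 − p₀).
PS = (0.318 − 0.0413) / (1 − 0.0413) = 0.2767 / 0.9587 ≈ 0.2886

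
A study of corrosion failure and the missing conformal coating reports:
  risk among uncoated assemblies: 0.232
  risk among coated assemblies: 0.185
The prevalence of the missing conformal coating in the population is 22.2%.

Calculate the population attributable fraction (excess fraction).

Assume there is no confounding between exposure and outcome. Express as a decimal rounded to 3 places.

PAF ≈ 0.053

Let p₁ = 0.232, p₀ = 0.185.
Overall risk P(Y=1) = π·p₁ + (1−π)·p₀ = 0.222×0.232 + 0.778×0.185 = 0.19543.
Under exogeneity, PAF = [P(Y=1) − p₀] / P(Y=1).
PAF = (0.19543 − 0.185) / 0.19543 ≈ 0.0534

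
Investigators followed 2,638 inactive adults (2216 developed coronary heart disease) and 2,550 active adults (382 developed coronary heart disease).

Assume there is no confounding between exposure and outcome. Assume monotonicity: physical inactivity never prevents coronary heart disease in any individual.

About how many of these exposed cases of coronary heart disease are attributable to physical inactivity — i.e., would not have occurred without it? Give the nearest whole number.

about 1821 cases

p₁ = P(outcome | exposed) = 2216/2638 = 0.84003
p₀ = P(outcome | unexposed) = 382/2550 = 0.1498
PN = (p₁ − p₀)/p₁ = (0.84003 − 0.1498) / 0.84003 ≈ 0.82167.
Attributable cases ≈ PN × (exposed cases) = 0.82167 × 2216 ≈ 1820.82.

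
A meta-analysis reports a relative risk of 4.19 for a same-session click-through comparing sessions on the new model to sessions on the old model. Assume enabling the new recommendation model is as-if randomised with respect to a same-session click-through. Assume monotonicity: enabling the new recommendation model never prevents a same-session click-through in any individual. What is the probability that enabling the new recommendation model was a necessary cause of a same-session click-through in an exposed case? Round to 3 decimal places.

PN ≈ 0.761

Under exogeneity and monotonicity, PN = (RR − 1) / RR = 1 − 1/RR.
PN = (4.19 − 1) / 4.19 = 3.19 / 4.19 ≈ 0.7613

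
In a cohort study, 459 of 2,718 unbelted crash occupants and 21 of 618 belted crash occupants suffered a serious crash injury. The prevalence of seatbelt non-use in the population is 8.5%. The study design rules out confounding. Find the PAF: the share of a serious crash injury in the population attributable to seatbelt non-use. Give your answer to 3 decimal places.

PAF ≈ 0.252

p₁ = P(outcome | exposed) = 459/2718 = 0.16887
p₀ = P(outcome | unexposed) = 21/618 = 0.033981
Overall risk P(Y=1) = π·p₁ + (1−π)·p₀ = 0.085×0.16887 + 0.915×0.033981 = 0.045447.
Under exogeneity, PAF = [P(Y=1) − p₀] / P(Y=1).
PAF = (0.045447 − 0.033981) / 0.045447 ≈ 0.2523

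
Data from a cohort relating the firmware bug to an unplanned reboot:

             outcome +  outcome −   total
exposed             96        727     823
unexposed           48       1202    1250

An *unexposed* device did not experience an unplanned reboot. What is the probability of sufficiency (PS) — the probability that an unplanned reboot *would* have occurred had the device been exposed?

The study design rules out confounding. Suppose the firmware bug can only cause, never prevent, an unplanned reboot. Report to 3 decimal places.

PS ≈ 0.081

p₁ = P(outcome | exposed) = 96/823 = 0.11665
p₀ = P(outcome | unexposed) = 48/1250 = 0.0384
Under exogeneity and monotonicity, PS = (p₁ − p₀)/(1 − p₀).
PS = (0.11665 − 0.0384) / 0.9616 ≈ 0.0814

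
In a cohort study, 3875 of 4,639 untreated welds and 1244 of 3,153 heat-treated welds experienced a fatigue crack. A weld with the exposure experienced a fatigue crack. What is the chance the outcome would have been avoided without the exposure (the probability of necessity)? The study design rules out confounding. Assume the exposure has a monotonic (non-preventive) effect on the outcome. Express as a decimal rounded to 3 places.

p₁ = P(outcome | exposed) = 3875/4639 = 0.83531
p₀ = P(outcome | unexposed) = 1244/3153 = 0.39454
Under exogeneity and monotonicity, PN = (p₁ − p₀) / p₁.
PN = (0.83531 − 0.39454) / 0.83531 = 0.44076 / 0.83531 ≈ 0.5277

PN ≈ 0.528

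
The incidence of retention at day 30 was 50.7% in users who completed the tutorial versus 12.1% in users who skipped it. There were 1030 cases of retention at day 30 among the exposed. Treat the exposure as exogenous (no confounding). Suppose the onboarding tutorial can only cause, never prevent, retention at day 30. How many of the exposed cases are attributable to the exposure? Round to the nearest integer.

about 784 cases

p₁ = 0.507, p₀ = 0.121.
PN = (p₁ − p₀)/p₁ = (0.507 − 0.121) / 0.507 ≈ 0.76134.
Attributable cases ≈ PN × (exposed cases) = 0.76134 × 1030 ≈ 784.18.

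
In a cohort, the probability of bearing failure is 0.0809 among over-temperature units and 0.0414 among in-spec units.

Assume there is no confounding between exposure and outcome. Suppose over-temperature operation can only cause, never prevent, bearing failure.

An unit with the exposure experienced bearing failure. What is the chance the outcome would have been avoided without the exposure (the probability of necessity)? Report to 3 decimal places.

Let p₁ = 0.0809, p₀ = 0.0414.
Under exogeneity and monotonicity, PN = (p₁ − p₀) / p₁.
PN = (0.0809 − 0.0414) / 0.0809 = 0.0395 / 0.0809 ≈ 0.4883

PN ≈ 0.488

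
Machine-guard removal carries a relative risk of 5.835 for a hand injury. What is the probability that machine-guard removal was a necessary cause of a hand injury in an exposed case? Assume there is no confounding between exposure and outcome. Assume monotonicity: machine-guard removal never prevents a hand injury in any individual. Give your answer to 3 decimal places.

Under exogeneity and monotonicity, PN = (RR − 1) / RR = 1 − 1/RR.
PN = (5.835 − 1) / 5.835 = 4.835 / 5.835 ≈ 0.8286

PN ≈ 0.829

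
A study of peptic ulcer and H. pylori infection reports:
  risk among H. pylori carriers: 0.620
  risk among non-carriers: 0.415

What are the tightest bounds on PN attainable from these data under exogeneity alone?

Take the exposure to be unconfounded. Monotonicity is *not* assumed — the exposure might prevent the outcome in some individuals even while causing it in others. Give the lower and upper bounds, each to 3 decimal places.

Let p₁ = 0.62, p₀ = 0.415.
Under exogeneity alone the bounds on PN are max{0,(p₁−p₀)/p₁} ≤ PN ≤ min{1,(1−p₀)/p₁}.
  lower = (p₁ − p₀)/p₁ = 0.205 / 0.62 ≈ 0.3306
  upper = min{1, (1 − p₀)/p₁} = 0.585 / 0.62 ≈ 0.9435

0.331 ≤ PN ≤ 0.944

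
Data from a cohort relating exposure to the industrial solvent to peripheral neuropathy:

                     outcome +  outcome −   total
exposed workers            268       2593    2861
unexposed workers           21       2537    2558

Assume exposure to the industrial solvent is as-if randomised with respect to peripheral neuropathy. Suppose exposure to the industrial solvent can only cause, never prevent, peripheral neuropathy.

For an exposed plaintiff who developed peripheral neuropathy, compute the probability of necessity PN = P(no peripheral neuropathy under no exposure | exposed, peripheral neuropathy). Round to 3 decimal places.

PN ≈ 0.912

p₁ = P(outcome | exposed) = 268/2861 = 0.093674
p₀ = P(outcome | unexposed) = 21/2558 = 0.0082095
Under exogeneity and monotonicity, PN = (p₁ − p₀)/p₁.
PN = (0.093674 − 0.0082095) / 0.093674 ≈ 0.9124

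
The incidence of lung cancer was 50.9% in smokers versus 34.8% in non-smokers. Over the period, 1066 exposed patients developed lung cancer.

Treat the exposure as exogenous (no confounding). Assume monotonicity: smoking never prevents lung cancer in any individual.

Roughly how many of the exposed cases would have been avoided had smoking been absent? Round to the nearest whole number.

p₁ = 0.509, p₀ = 0.348.
PN = (p₁ − p₀)/p₁ = (0.509 − 0.348) / 0.509 ≈ 0.31631.
Attributable cases ≈ PN × (exposed cases) = 0.31631 × 1066 ≈ 337.18.

about 337 cases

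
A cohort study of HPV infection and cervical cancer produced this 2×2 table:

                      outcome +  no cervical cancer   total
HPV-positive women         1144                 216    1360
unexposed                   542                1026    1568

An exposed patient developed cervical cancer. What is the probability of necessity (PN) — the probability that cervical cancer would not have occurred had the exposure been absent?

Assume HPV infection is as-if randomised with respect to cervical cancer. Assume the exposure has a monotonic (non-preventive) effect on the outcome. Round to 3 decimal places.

PN ≈ 0.589

p₁ = P(outcome | exposed) = 1144/1360 = 0.84118
p₀ = P(outcome | unexposed) = 542/1568 = 0.34566
Under exogeneity and monotonicity, PN = (p₁ − p₀)/p₁.
PN = (0.84118 − 0.34566) / 0.84118 ≈ 0.5891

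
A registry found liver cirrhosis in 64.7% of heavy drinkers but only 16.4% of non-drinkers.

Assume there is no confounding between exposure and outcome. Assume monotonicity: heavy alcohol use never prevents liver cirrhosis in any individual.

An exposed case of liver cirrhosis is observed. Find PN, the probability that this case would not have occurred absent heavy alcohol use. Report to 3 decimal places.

PN ≈ 0.747

p₁ = 0.647, p₀ = 0.164.
Under exogeneity and monotonicity, PN = (p₁ − p₀) / p₁.
PN = (0.647 − 0.164) / 0.647 = 0.483 / 0.647 ≈ 0.7465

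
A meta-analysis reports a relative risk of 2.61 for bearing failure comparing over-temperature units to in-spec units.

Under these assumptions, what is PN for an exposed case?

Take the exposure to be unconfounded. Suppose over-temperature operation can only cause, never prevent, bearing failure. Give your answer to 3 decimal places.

PN ≈ 0.617

Under exogeneity and monotonicity, PN = (RR − 1) / RR = 1 − 1/RR.
PN = (2.61 − 1) / 2.61 = 1.61 / 2.61 ≈ 0.6169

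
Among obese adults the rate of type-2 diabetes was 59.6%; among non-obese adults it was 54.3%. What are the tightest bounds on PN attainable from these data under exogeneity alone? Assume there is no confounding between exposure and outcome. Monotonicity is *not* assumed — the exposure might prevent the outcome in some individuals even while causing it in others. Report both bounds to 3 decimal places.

p₁ = 0.596, p₀ = 0.543.
Under exogeneity alone the bounds on PN are max{0,(p₁−p₀)/p₁} ≤ PN ≤ min{1,(1−p₀)/p₁}.
  lower = (p₁ − p₀)/p₁ = 0.053 / 0.596 ≈ 0.0889
  upper = min{1, (1 − p₀)/p₁} = 0.457 / 0.596 ≈ 0.7668

0.089 ≤ PN ≤ 0.767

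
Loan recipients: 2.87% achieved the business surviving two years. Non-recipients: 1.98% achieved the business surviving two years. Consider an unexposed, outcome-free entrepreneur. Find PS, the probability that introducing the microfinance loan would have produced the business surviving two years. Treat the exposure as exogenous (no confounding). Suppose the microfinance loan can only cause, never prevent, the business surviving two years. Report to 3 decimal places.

p₁ = 0.0287, p₀ = 0.0198.
Under exogeneity and monotonicity, PS = (p₁ − p₀) / (1 − p₀).
PS = (0.0287 − 0.0198) / (1 − 0.0198) = 0.0089 / 0.9802 ≈ 0.0091

PS ≈ 0.009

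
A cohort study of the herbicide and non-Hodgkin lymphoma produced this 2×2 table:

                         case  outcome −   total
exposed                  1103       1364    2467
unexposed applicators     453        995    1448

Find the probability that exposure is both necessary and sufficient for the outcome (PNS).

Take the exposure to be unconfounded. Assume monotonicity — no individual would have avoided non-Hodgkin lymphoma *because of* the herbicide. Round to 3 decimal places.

p₁ = P(outcome | exposed) = 1103/2467 = 0.4471
p₀ = P(outcome | unexposed) = 453/1448 = 0.31285
Under exogeneity and monotonicity, PNS = p₁ − p₀.
PNS = 0.4471 − 0.31285 = 0.13426

PNS ≈ 0.134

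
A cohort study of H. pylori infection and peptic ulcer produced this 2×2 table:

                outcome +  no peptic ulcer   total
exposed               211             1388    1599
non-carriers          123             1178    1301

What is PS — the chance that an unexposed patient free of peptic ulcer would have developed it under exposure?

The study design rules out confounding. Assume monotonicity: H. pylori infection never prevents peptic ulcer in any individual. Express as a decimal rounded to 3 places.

PS ≈ 0.041

p₁ = P(outcome | exposed) = 211/1599 = 0.13196
p₀ = P(outcome | unexposed) = 123/1301 = 0.094543
Under exogeneity and monotonicity, PS = (p₁ − p₀)/(1 − p₀).
PS = (0.13196 − 0.094543) / 0.90546 ≈ 0.0413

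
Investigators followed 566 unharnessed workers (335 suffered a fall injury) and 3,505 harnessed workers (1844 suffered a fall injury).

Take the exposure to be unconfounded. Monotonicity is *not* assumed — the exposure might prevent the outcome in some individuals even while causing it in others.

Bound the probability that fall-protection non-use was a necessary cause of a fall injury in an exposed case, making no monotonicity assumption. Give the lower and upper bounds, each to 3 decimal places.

0.111 ≤ PN ≤ 0.801

p₁ = P(outcome | exposed) = 335/566 = 0.59187
p₀ = P(outcome | unexposed) = 1844/3505 = 0.52611
Under exogeneity alone the bounds on PN are max{0,(p₁−p₀)/p₁} ≤ PN ≤ min{1,(1−p₀)/p₁}.
  lower = (p₁ − p₀)/p₁ = 0.065767 / 0.59187 ≈ 0.1111
  upper = min{1, (1 − p₀)/p₁} = 0.47389 / 0.59187 ≈ 0.8007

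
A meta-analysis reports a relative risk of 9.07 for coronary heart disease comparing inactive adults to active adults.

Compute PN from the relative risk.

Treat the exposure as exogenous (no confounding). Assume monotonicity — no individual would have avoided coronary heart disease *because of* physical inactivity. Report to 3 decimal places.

PN ≈ 0.890

Under exogeneity and monotonicity, PN = (RR − 1) / RR = 1 − 1/RR.
PN = (9.07 − 1) / 9.07 = 8.07 / 9.07 ≈ 0.8897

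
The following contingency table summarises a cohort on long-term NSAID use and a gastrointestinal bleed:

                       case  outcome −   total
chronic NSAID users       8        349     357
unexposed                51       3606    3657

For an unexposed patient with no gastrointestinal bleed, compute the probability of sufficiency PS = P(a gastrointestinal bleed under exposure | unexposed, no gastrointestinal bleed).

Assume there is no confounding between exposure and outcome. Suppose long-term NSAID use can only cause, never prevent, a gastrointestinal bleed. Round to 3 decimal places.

p₁ = P(outcome | exposed) = 8/357 = 0.022409
p₀ = P(outcome | unexposed) = 51/3657 = 0.013946
Under exogeneity and monotonicity, PS = (p₁ − p₀)/(1 − p₀).
PS = (0.022409 − 0.013946) / 0.98605 ≈ 0.0086

PS ≈ 0.009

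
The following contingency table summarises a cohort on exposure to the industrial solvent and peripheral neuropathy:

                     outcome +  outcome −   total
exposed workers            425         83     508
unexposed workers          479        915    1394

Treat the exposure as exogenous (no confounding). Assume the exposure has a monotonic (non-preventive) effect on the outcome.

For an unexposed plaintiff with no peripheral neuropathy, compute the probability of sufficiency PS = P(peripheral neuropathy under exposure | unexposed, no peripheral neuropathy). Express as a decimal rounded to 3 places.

PS ≈ 0.751

p₁ = P(outcome | exposed) = 425/508 = 0.83661
p₀ = P(outcome | unexposed) = 479/1394 = 0.34362
Under exogeneity and monotonicity, PS = (p₁ − p₀)/(1 − p₀).
PS = (0.83661 − 0.34362) / 0.65638 ≈ 0.7511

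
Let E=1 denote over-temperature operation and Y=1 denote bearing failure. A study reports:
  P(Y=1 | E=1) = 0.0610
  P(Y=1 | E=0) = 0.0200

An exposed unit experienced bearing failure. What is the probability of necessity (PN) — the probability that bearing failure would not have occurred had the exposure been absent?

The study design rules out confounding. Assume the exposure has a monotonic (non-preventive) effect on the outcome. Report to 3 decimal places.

Let p₁ = 0.061, p₀ = 0.02.
Under exogeneity and monotonicity, PN = (p₁ − p₀) / p₁.
PN = (0.061 − 0.02) / 0.061 = 0.041 / 0.061 ≈ 0.6721

PN ≈ 0.672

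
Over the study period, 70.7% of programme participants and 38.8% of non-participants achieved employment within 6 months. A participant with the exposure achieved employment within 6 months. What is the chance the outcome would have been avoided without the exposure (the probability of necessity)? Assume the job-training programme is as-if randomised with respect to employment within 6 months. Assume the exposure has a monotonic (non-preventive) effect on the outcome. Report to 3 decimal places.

p₁ = 0.707, p₀ = 0.388.
Under exogeneity and monotonicity, PN = (p₁ − p₀) / p₁.
PN = (0.707 − 0.388) / 0.707 = 0.319 / 0.707 ≈ 0.4512

PN ≈ 0.451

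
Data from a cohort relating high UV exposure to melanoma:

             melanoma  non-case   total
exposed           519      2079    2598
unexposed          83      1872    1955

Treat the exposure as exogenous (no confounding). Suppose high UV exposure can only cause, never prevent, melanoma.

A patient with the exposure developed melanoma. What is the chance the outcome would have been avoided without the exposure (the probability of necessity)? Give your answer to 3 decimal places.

p₁ = P(outcome | exposed) = 519/2598 = 0.19977
p₀ = P(outcome | unexposed) = 83/1955 = 0.042455
Under exogeneity and monotonicity, PN = (p₁ − p₀)/p₁.
PN = (0.19977 − 0.042455) / 0.19977 ≈ 0.7875

PN ≈ 0.787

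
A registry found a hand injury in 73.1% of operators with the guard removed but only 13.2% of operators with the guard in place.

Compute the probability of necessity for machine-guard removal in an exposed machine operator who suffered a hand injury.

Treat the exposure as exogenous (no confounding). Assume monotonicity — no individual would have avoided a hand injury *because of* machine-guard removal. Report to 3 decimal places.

p₁ = 0.731, p₀ = 0.132.
Under exogeneity and monotonicity, PN = (p₁ − p₀) / p₁.
PN = (0.731 − 0.132) / 0.731 = 0.599 / 0.731 ≈ 0.8194

PN ≈ 0.819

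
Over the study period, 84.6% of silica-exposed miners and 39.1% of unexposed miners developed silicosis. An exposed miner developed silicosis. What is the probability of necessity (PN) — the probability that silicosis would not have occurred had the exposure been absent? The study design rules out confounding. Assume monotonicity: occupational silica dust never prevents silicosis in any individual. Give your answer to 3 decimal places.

PN ≈ 0.538

p₁ = 0.846, p₀ = 0.391.
Under exogeneity and monotonicity, PN = (p₁ − p₀) / p₁.
PN = (0.846 − 0.391) / 0.846 = 0.455 / 0.846 ≈ 0.5378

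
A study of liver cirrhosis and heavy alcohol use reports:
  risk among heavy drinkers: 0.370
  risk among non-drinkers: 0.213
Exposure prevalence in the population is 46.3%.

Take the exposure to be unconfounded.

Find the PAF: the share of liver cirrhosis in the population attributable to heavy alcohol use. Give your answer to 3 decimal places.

Let p₁ = 0.37, p₀ = 0.213.
Overall risk P(Y=1) = π·p₁ + (1−π)·p₀ = 0.463×0.37 + 0.537×0.213 = 0.28569.
Under exogeneity, PAF = [P(Y=1) − p₀] / P(Y=1).
PAF = (0.28569 − 0.213) / 0.28569 ≈ 0.2544

PAF ≈ 0.254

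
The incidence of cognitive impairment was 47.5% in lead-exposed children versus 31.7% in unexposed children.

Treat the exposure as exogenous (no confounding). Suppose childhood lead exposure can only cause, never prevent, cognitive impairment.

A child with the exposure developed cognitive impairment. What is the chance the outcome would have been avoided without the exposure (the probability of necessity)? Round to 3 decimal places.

p₁ = 0.475, p₀ = 0.317.
Under exogeneity and monotonicity, PN = (p₁ − p₀) / p₁.
PN = (0.475 − 0.317) / 0.475 = 0.158 / 0.475 ≈ 0.3326

PN ≈ 0.333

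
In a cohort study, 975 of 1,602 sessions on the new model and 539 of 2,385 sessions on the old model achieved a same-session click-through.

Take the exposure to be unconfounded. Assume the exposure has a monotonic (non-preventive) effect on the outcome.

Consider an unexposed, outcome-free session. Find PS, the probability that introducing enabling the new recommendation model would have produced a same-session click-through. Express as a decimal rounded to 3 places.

p₁ = P(outcome | exposed) = 975/1602 = 0.60861
p₀ = P(outcome | unexposed) = 539/2385 = 0.226
Under exogeneity and monotonicity, PS = (p₁ − p₀) / (1 − p₀).
PS = (0.60861 − 0.226) / (1 − 0.226) = 0.38262 / 0.774 ≈ 0.4943

PS ≈ 0.494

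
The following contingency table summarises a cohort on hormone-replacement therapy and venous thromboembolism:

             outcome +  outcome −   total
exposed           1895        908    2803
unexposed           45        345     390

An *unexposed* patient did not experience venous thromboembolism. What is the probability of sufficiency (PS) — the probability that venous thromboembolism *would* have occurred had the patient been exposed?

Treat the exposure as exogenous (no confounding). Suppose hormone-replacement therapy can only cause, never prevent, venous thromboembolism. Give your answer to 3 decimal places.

p₁ = P(outcome | exposed) = 1895/2803 = 0.67606
p₀ = P(outcome | unexposed) = 45/390 = 0.11538
Under exogeneity and monotonicity, PS = (p₁ − p₀) / (1 − p₀).
PS = (0.67606 − 0.11538) / (1 − 0.11538) = 0.56068 / 0.88462 ≈ 0.6338

PS ≈ 0.634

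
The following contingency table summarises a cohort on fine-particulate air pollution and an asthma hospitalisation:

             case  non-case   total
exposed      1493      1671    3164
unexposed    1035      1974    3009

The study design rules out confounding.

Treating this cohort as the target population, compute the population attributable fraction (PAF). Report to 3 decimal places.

p₁ = P(outcome | exposed) = 1493/3164 = 0.47187
p₀ = P(outcome | unexposed) = 1035/3009 = 0.34397
Exposure prevalence π = 3164/6173 = 0.51255; overall risk P(Y=1) = 0.40953.
Under exogeneity, PAF = [P(Y=1) − p₀]/P(Y=1).
PAF = (0.40953 − 0.34397) / 0.40953 ≈ 0.1601

PAF ≈ 0.160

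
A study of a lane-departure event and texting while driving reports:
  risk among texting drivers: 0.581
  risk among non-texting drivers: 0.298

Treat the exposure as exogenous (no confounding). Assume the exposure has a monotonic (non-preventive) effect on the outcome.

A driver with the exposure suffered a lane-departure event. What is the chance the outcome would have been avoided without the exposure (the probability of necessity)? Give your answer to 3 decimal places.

PN ≈ 0.487

Let p₁ = 0.581, p₀ = 0.298.
Under exogeneity and monotonicity, PN = (p₁ − p₀) / p₁.
PN = (0.581 − 0.298) / 0.581 = 0.283 / 0.581 ≈ 0.4871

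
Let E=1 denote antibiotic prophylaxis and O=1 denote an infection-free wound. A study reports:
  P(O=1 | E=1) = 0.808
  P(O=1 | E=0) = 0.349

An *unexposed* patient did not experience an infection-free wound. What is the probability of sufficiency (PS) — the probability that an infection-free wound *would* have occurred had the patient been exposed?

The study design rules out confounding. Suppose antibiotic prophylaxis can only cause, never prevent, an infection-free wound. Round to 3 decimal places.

PS ≈ 0.705

Let p₁ = 0.808, p₀ = 0.349.
Under exogeneity and monotonicity, PS = (p₁ − p₀) / (1 − p₀).
PS = (0.808 − 0.349) / (1 − 0.349) = 0.459 / 0.651 ≈ 0.7051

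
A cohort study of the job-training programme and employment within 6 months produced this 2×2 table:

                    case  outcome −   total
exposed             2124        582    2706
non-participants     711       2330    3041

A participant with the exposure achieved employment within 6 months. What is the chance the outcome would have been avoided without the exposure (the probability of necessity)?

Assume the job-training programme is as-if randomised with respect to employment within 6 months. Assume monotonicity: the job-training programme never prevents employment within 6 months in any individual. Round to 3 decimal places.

PN ≈ 0.702

p₁ = P(outcome | exposed) = 2124/2706 = 0.78492
p₀ = P(outcome | unexposed) = 711/3041 = 0.2338
Under exogeneity and monotonicity, PN = (p₁ − p₀)/p₁.
PN = (0.78492 − 0.2338) / 0.78492 ≈ 0.7021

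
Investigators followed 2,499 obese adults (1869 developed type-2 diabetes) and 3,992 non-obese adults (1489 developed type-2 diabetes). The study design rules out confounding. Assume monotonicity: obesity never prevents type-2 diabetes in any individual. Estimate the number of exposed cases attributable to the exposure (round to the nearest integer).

p₁ = P(outcome | exposed) = 1869/2499 = 0.7479
p₀ = P(outcome | unexposed) = 1489/3992 = 0.373
PN = (p₁ − p₀)/p₁ = (0.7479 − 0.373) / 0.7479 ≈ 0.50128.
Attributable cases ≈ PN × (exposed cases) = 0.50128 × 1869 ≈ 936.88.

about 937 cases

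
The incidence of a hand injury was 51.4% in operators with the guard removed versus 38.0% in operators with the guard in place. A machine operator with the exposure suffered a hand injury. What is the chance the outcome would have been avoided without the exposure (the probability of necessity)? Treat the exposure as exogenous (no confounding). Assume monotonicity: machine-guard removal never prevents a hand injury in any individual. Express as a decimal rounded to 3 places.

p₁ = 0.514, p₀ = 0.38.
Under exogeneity and monotonicity, PN = (p₁ − p₀) / p₁.
PN = (0.514 − 0.38) / 0.514 = 0.134 / 0.514 ≈ 0.2607

PN ≈ 0.261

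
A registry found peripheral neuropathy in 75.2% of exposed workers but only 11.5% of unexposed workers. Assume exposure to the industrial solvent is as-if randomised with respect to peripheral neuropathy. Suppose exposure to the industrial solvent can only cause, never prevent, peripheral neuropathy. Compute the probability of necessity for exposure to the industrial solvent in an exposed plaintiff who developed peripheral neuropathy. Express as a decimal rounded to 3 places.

p₁ = 0.752, p₀ = 0.115.
Under exogeneity and monotonicity, PN = (p₁ − p₀) / p₁.
PN = (0.752 − 0.115) / 0.752 = 0.637 / 0.752 ≈ 0.8471

PN ≈ 0.847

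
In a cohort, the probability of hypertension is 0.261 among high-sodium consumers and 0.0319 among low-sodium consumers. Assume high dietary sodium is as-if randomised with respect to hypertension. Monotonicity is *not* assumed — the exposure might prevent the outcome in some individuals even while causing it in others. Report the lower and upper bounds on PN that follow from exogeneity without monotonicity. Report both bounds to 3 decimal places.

Let p₁ = 0.261, p₀ = 0.0319.
Under exogeneity alone the bounds on PN are max{0,(p₁−p₀)/p₁} ≤ PN ≤ min{1,(1−p₀)/p₁}.
  lower = (p₁ − p₀)/p₁ = 0.2291 / 0.261 ≈ 0.8778
  upper = min{1, (1 − p₀)/p₁} = 0.9681 / 0.261 ≈ 3.7092 → capped at 1

0.878 ≤ PN ≤ 1.000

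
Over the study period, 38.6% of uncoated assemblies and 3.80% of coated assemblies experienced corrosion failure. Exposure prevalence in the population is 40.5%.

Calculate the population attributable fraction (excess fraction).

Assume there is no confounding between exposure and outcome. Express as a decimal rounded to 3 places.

PAF ≈ 0.788

p₁ = 0.386, p₀ = 0.038.
Overall risk P(Y=1) = π·p₁ + (1−π)·p₀ = 0.405×0.386 + 0.595×0.038 = 0.17894.
Under exogeneity, PAF = [P(Y=1) − p₀] / P(Y=1).
PAF = (0.17894 − 0.038) / 0.17894 ≈ 0.7876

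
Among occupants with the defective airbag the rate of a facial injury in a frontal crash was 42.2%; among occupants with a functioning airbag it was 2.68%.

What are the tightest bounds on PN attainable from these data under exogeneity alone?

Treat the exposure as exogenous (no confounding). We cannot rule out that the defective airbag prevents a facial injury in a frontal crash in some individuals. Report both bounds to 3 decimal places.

p₁ = 0.422, p₀ = 0.0268.
Under exogeneity alone the bounds on PN are max{0,(p₁−p₀)/p₁} ≤ PN ≤ min{1,(1−p₀)/p₁}.
  lower = (p₁ − p₀)/p₁ = 0.3952 / 0.422 ≈ 0.9365
  upper = min{1, (1 − p₀)/p₁} = 0.9732 / 0.422 ≈ 2.3062 → capped at 1

0.936 ≤ PN ≤ 1.000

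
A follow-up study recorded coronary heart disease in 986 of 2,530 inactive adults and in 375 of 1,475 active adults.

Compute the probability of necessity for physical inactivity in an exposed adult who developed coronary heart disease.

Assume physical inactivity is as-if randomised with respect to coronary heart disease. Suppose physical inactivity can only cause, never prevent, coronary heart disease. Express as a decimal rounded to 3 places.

p₁ = P(outcome | exposed) = 986/2530 = 0.38972
p₀ = P(outcome | unexposed) = 375/1475 = 0.25424
Under exogeneity and monotonicity, PN = (p₁ − p₀) / p₁.
PN = (0.38972 − 0.25424) / 0.38972 = 0.13549 / 0.38972 ≈ 0.3476

PN ≈ 0.348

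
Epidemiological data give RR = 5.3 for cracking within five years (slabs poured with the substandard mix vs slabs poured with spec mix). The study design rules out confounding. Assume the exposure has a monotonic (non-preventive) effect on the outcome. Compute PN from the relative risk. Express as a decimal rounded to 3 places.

Under exogeneity and monotonicity, PN = (RR − 1) / RR = 1 − 1/RR.
PN = (5.3 − 1) / 5.3 = 4.3 / 5.3 ≈ 0.8113

PN ≈ 0.811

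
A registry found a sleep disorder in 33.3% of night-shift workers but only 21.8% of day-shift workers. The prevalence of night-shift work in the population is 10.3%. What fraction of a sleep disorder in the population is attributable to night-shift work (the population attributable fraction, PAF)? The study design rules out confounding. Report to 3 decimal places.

PAF ≈ 0.052

p₁ = 0.333, p₀ = 0.218.
Overall risk P(Y=1) = π·p₁ + (1−π)·p₀ = 0.103×0.333 + 0.897×0.218 = 0.22984.
Under exogeneity, PAF = [P(Y=1) − p₀] / P(Y=1).
PAF = (0.22984 − 0.218) / 0.22984 ≈ 0.0515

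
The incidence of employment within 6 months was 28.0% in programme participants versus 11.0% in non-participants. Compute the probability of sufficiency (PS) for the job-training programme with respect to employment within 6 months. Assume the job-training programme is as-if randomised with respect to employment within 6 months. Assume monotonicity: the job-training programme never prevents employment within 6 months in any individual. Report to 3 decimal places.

PS ≈ 0.191

p₁ = 0.28, p₀ = 0.11.
Under exogeneity and monotonicity, PS = (p₁ − p₀) / (1 − p₀).
PS = (0.28 − 0.11) / (1 − 0.11) = 0.17 / 0.89 ≈ 0.1910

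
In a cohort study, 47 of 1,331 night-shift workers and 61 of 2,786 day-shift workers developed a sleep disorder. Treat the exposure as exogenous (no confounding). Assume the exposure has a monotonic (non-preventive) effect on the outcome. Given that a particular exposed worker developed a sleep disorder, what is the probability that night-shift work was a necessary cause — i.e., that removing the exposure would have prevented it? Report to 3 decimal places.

PN ≈ 0.380

p₁ = P(outcome | exposed) = 47/1331 = 0.035312
p₀ = P(outcome | unexposed) = 61/2786 = 0.021895
Under exogeneity and monotonicity, PN = (p₁ − p₀) / p₁.
PN = (0.035312 − 0.021895) / 0.035312 = 0.013417 / 0.035312 ≈ 0.3799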